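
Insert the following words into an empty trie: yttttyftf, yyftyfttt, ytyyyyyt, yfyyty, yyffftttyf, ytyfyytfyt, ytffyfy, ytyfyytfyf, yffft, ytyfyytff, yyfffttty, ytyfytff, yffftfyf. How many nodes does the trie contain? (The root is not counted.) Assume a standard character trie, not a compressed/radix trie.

For each word, the new-node count is its length minus the longest prefix already in the trie:
  "yttttyftf" → 9 new (y, t, t, t, t, y, f, t, f)
  "yyftyfttt" → prefix "y" already present; 8 new (y, f, t, y, f, t, t, t)
  "ytyyyyyt" → prefix "yt" already present; 6 new (y, y, y, y, y, t)
  "yfyyty" → prefix "y" already present; 5 new (f, y, y, t, y)
  "yyffftttyf" → prefix "yyf" already present; 7 new (f, f, t, t, t, y, f)
  "ytyfyytfyt" → prefix "yty" already present; 7 new (f, y, y, t, f, y, t)
  "ytffyfy" → prefix "yt" already present; 5 new (f, f, y, f, y)
  "ytyfyytfyf" → prefix "ytyfyytfy" already present; 1 new (f)
  "yffft" → prefix "yf" already present; 3 new (f, f, t)
  "ytyfyytff" → prefix "ytyfyytf" already present; 1 new (f)
  "yyfffttty" → prefix "yyfffttty" already present; 0 new (none)
  "ytyfytff" → prefix "ytyfy" already present; 3 new (t, f, f)
  "yffftfyf" → prefix "yffft" already present; 3 new (f, y, f)
Total nodes = 9 + 8 + 6 + 5 + 7 + 7 + 5 + 1 + 3 + 1 + 0 + 3 + 3 = 58

58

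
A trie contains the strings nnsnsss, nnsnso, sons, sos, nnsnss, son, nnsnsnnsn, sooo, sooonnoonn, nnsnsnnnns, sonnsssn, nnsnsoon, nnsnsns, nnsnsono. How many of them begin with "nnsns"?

8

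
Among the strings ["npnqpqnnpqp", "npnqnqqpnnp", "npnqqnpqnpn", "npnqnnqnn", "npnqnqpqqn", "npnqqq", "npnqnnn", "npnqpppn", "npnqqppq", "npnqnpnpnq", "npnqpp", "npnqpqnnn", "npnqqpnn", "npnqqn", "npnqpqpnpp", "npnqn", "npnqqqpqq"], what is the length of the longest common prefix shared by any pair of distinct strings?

8

The deepest shared node is where two words last agree before diverging.
"npnqpqnnn" and "npnqpqnnpqp" agree on "npnqpqnn" (8 characters) before diverging; nothing deeper is shared.
Longest shared-prefix length: 8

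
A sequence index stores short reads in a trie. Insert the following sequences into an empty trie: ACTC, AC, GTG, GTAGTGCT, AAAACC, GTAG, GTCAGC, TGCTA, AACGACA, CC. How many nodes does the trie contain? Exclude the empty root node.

34

Count nodes per top-level branch (shared prefixes stored once):
  'A'-branch (AAAACC, AACGACA, AC, ACTC): 14 nodes
  'C'-branch (CC): 2 nodes
  'G'-branch (GTAG, GTAGTGCT, GTCAGC, GTG): 13 nodes
  'T'-branch (TGCTA): 5 nodes
Sum: 34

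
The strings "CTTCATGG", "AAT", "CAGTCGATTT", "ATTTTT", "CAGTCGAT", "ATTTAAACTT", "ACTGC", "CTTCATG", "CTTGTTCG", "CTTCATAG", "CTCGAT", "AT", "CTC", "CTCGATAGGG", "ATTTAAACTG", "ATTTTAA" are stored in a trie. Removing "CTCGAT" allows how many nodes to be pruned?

After clearing the end-marker at "CTCGAT", prune upward until reaching a node still needed by another word.
Every node on "CTCGAT" is still needed (e.g. by "CTCGATAGGG"), so nothing is freed.
Nodes removed: 0

0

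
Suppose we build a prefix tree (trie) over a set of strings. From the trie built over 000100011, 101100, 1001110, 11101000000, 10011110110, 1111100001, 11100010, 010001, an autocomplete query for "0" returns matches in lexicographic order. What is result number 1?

000100011

Filter for "0…" and sort: "000100011", "010001"
The 1st is 000100011.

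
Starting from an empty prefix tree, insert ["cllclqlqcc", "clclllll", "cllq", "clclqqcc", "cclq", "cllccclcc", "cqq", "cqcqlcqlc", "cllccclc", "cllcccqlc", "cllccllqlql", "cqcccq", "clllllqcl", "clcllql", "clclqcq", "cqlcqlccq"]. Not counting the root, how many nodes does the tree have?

67

For each word, the new-node count is its length minus the longest prefix already in the trie:
  "cllclqlqcc" → 10 new (c, l, l, c, l, q, l, q, c, c)
  "clclllll" → prefix "cl" already present; 6 new (c, l, l, l, l, l)
  "cllq" → prefix "cll" already present; 1 new (q)
  "clclqqcc" → prefix "clcl" already present; 4 new (q, q, c, c)
  "cclq" → prefix "c" already present; 3 new (c, l, q)
  "cllccclcc" → prefix "cllc" already present; 5 new (c, c, l, c, c)
  "cqq" → prefix "c" already present; 2 new (q, q)
  "cqcqlcqlc" → prefix "cq" already present; 7 new (c, q, l, c, q, l, c)
  "cllccclc" → prefix "cllccclc" already present; 0 new (none)
  "cllcccqlc" → prefix "cllccc" already present; 3 new (q, l, c)
  "cllccllqlql" → prefix "cllcc" already present; 6 new (l, l, q, l, q, l)
  "cqcccq" → prefix "cqc" already present; 3 new (c, c, q)
  "clllllqcl" → prefix "cll" already present; 6 new (l, l, l, q, c, l)
  "clcllql" → prefix "clcll" already present; 2 new (q, l)
  "clclqcq" → prefix "clclq" already present; 2 new (c, q)
  "cqlcqlccq" → prefix "cq" already present; 7 new (l, c, q, l, c, c, q)
Total nodes = 10 + 6 + 1 + 4 + 3 + 5 + 2 + 7 + 0 + 3 + 6 + 3 + 6 + 2 + 2 + 7 = 67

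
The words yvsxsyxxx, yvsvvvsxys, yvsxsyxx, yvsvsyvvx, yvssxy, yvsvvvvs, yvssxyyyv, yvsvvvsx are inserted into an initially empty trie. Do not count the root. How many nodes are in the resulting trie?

Trie structure (* marks end of a word):
(root)
└─ y
   └─ v
      └─ s
         ├─ s
         │  └─ x
         │     └─ y *
         │        └─ y
         │           └─ y
         │              └─ v *
         ├─ v
         │  ├─ s
         │  │  └─ y
         │  │     └─ v
         │  │        └─ v
         │  │           └─ x *
         │  └─ v
         │     └─ v
         │        ├─ s
         │        │  └─ x *
         │        │     └─ y
         │        │        └─ s *
         │        └─ v
         │           └─ s *
         └─ x
            └─ s
               └─ y
                  └─ x
                     └─ x *
                        └─ x *
Counting every labelled node above: 29.

29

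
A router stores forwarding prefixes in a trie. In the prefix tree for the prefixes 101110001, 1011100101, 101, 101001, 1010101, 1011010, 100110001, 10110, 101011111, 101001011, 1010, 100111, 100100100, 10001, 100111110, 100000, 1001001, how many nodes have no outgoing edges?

Leaves are exactly the stored words that no other stored word extends.
Those words: "100000", "10001", "100100100", "100110001", "100111110", "101001011", "1010101", "101011111", "1011010", "101110001", "1011100101"
Leaf count: 11

11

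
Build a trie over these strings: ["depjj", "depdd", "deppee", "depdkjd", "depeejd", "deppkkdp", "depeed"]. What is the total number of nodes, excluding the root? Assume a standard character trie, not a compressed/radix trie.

22

Trie structure (* marks end of a word):
(root)
└─ d
   └─ e
      └─ p
         ├─ d
         │  ├─ d *
         │  └─ k
         │     └─ j
         │        └─ d *
         ├─ e
         │  └─ e
         │     ├─ d *
         │     └─ j
         │        └─ d *
         ├─ j
         │  └─ j *
         └─ p
            ├─ e
            │  └─ e *
            └─ k
               └─ k
                  └─ d
                     └─ p *
Counting every labelled node above: 22.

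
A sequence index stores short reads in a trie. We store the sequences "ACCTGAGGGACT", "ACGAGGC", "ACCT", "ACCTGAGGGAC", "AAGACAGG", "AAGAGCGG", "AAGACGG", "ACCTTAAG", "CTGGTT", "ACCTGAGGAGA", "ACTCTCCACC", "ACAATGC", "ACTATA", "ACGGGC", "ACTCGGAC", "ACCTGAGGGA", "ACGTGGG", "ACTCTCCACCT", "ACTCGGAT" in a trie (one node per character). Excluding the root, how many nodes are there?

72

Insert word by word; a character creates a node only if that edge doesn't already exist:
  "ACCTGAGGGACT" → 12 new (A, C, C, T, G, A, G, G, G, A, C, T)
  "ACGAGGC" → prefix "AC" already present; 5 new (G, A, G, G, C)
  "ACCT" → prefix "ACCT" already present; 0 new (none)
  "ACCTGAGGGAC" → prefix "ACCTGAGGGAC" already present; 0 new (none)
  "AAGACAGG" → prefix "A" already present; 7 new (A, G, A, C, A, G, G)
  "AAGAGCGG" → prefix "AAGA" already present; 4 new (G, C, G, G)
  "AAGACGG" → prefix "AAGAC" already present; 2 new (G, G)
  "ACCTTAAG" → prefix "ACCT" already present; 4 new (T, A, A, G)
  "CTGGTT" → 6 new (C, T, G, G, T, T)
  "ACCTGAGGAGA" → prefix "ACCTGAGG" already present; 3 new (A, G, A)
  "ACTCTCCACC" → prefix "AC" already present; 8 new (T, C, T, C, C, A, C, C)
  "ACAATGC" → prefix "AC" already present; 5 new (A, A, T, G, C)
  "ACTATA" → prefix "ACT" already present; 3 new (A, T, A)
  "ACGGGC" → prefix "ACG" already present; 3 new (G, G, C)
  "ACTCGGAC" → prefix "ACTC" already present; 4 new (G, G, A, C)
  "ACCTGAGGGA" → prefix "ACCTGAGGGA" already present; 0 new (none)
  "ACGTGGG" → prefix "ACG" already present; 4 new (T, G, G, G)
  "ACTCTCCACCT" → prefix "ACTCTCCACC" already present; 1 new (T)
  "ACTCGGAT" → prefix "ACTCGGA" already present; 1 new (T)
Total nodes = 12 + 5 + 0 + 0 + 7 + 4 + 2 + 4 + 6 + 3 + 8 + 5 + 3 + 3 + 4 + 0 + 4 + 1 + 1 = 72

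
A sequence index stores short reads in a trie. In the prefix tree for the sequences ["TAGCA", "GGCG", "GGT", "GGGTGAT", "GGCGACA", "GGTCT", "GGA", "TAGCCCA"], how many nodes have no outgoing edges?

6

A leaf is a node with no children — equivalently, the end of a word that is not a proper prefix of any other stored word.
Those words: "GGA", "GGCGACA", "GGGTGAT", "GGTCT", "TAGCA", "TAGCCCA"
Leaf count: 6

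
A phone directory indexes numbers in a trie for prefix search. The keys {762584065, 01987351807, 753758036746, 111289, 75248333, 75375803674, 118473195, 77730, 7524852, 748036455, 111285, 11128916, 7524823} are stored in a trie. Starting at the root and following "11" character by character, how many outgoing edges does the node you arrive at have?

Walk "11" from the root, arriving at one node.
Distinct next characters after "11": 1, 8.
That node has 2 child edges.

2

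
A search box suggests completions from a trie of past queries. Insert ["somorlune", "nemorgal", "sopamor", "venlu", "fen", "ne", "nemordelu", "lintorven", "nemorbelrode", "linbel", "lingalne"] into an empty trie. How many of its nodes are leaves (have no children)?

A leaf is a node with no children — equivalently, the end of a word that is not a proper prefix of any other stored word.
Those words: "fen", "linbel", "lingalne", "lintorven", "nemorbelrode", "nemordelu", "nemorgal", "somorlune", "sopamor", "venlu"
Leaf count: 10

10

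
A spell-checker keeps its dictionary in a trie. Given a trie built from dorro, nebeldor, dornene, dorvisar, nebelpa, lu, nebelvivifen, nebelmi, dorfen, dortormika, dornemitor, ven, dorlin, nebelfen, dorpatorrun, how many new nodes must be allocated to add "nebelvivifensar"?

3

Walking "nebelvivifensar" from the root, the first 12 characters ("nebelvivifen") follow existing edges; "s" is the first miss.
New nodes needed: |"nebelvivifensar"| − 12 = 15 − 12 = 3.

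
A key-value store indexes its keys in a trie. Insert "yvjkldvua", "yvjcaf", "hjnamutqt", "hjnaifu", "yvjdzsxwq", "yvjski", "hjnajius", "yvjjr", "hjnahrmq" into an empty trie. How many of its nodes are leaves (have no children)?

A leaf is a node with no children — equivalently, the end of a word that is not a proper prefix of any other stored word.
Those words: "hjnahrmq", "hjnaifu", "hjnajius", "hjnamutqt", "yvjcaf", "yvjdzsxwq", "yvjjr", "yvjkldvua", "yvjski"
Leaf count: 9

9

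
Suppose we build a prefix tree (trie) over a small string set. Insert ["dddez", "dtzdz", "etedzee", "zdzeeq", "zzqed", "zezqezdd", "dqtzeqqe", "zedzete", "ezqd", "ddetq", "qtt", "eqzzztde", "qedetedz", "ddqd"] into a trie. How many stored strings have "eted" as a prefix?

Traverse to the node for "eted", then collect every word in that subtree.
Matches: "etedzee"
Count: 1

1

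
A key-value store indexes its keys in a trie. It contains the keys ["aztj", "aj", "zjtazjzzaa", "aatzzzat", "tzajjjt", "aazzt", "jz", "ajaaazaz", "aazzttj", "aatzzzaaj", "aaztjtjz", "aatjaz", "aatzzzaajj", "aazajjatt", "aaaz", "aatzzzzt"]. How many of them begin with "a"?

13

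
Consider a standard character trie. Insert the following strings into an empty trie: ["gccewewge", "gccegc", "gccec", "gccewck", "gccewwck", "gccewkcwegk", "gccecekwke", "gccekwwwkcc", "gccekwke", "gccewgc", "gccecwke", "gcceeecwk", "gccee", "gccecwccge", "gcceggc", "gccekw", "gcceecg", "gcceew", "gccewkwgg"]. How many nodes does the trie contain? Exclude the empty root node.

59

Trace insertions, counting only characters that open a new branch:
  "gccewewge" → 9 new (g, c, c, e, w, e, w, g, e)
  "gccegc" → prefix "gcce" already present; 2 new (g, c)
  "gccec" → prefix "gcce" already present; 1 new (c)
  "gccewck" → prefix "gccew" already present; 2 new (c, k)
  "gccewwck" → prefix "gccew" already present; 3 new (w, c, k)
  "gccewkcwegk" → prefix "gccew" already present; 6 new (k, c, w, e, g, k)
  "gccecekwke" → prefix "gccec" already present; 5 new (e, k, w, k, e)
  "gccekwwwkcc" → prefix "gcce" already present; 7 new (k, w, w, w, k, c, c)
  "gccekwke" → prefix "gccekw" already present; 2 new (k, e)
  "gccewgc" → prefix "gccew" already present; 2 new (g, c)
  "gccecwke" → prefix "gccec" already present; 3 new (w, k, e)
  "gcceeecwk" → prefix "gcce" already present; 5 new (e, e, c, w, k)
  "gccee" → prefix "gccee" already present; 0 new (none)
  "gccecwccge" → prefix "gccecw" already present; 4 new (c, c, g, e)
  "gcceggc" → prefix "gcceg" already present; 2 new (g, c)
  "gccekw" → prefix "gccekw" already present; 0 new (none)
  "gcceecg" → prefix "gccee" already present; 2 new (c, g)
  "gcceew" → prefix "gccee" already present; 1 new (w)
  "gccewkwgg" → prefix "gccewk" already present; 3 new (w, g, g)
Total nodes = 9 + 2 + 1 + 2 + 3 + 6 + 5 + 7 + 2 + 2 + 3 + 5 + 0 + 4 + 2 + 0 + 2 + 1 + 3 = 59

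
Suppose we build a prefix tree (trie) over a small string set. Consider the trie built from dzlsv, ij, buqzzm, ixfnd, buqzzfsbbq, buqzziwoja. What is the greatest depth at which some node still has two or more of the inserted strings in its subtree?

5

The deepest shared node is where two words last agree before diverging.
e.g. "buqzzfsbbq" and "buqzziwoja" share the prefix "buqzz" of length 5; no pair shares a longer one.
Longest shared-prefix length: 5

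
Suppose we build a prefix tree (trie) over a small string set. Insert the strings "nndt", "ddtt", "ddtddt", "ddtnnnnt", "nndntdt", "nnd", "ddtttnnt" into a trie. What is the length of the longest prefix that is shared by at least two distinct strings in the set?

4

Equivalently: take the maximum, over all pairs, of their longest common prefix length.
e.g. "ddtt" and "ddtttnnt" share the prefix "ddtt" of length 4; no pair shares a longer one.
Longest shared-prefix length: 4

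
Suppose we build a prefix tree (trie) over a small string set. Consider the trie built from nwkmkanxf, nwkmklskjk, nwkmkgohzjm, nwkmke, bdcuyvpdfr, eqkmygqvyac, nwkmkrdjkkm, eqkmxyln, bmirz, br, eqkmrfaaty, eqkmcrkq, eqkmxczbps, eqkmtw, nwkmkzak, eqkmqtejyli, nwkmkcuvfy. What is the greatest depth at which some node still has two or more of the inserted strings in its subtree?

Look for the deepest trie node that still has at least two words in its subtree.
e.g. "eqkmxczbps" and "eqkmxyln" share the prefix "eqkmx" of length 5; no pair shares a longer one.
Longest shared-prefix length: 5

5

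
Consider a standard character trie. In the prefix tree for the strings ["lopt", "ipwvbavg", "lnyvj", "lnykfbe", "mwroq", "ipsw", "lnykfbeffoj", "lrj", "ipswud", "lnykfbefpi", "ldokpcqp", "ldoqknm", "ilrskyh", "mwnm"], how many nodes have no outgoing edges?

Leaves are exactly the stored words that no other stored word extends.
Those words: "ilrskyh", "ipswud", "ipwvbavg", "ldokpcqp", "ldoqknm", "lnykfbeffoj", "lnykfbefpi", "lnyvj", "lopt", "lrj", "mwnm", "mwroq"
Leaf count: 12

12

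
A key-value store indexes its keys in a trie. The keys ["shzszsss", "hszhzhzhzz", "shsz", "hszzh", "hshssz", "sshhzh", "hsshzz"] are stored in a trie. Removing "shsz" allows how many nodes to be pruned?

2

After clearing the end-marker at "shsz", prune upward until reaching a node still needed by another word.
The suffix "sz" (2 nodes) is used only by "shsz"; the node for "sh" still has the child "z", so pruning stops there.
Nodes removed: 2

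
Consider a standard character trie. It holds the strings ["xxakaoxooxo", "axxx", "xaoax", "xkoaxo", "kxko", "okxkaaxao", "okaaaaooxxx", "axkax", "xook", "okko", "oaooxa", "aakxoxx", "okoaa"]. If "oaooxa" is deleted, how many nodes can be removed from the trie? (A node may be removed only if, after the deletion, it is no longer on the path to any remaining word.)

Walk "oaooxa" from the leaf back toward the root, removing each node that no remaining word uses.
The suffix "aooxa" (5 nodes) is used only by "oaooxa"; the node for "o" still has the child "k", so pruning stops there.
Nodes removed: 5

5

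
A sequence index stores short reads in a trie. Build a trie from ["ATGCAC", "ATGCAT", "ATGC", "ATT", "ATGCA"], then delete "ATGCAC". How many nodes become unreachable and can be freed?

1

After clearing the end-marker at "ATGCAC", prune upward until reaching a node still needed by another word.
The suffix "C" (1 node) is used only by "ATGCAC"; the node for "ATGCA" still has the child "T", so pruning stops there.
Nodes removed: 1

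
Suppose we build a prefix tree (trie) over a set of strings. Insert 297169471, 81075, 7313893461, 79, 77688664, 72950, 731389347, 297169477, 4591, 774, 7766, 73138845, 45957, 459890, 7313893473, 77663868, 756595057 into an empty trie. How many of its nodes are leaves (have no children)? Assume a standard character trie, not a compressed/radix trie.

Leaves are exactly the stored words that no other stored word extends.
Those words: "297169471", "297169477", "4591", "45957", "459890", "72950", "73138845", "7313893461", "7313893473", "756595057", "774", "77663868", "77688664", "79", "81075"
Leaf count: 15

15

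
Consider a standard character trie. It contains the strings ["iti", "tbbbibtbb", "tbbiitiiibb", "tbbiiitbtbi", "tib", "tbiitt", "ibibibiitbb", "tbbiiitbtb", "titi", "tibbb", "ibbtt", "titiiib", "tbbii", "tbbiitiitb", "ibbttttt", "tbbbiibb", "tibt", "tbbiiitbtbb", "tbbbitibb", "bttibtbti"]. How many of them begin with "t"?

15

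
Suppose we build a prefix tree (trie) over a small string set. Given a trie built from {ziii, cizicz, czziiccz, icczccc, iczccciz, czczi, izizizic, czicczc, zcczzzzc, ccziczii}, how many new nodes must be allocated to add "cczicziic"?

The longest prefix of "cczicziic" already in the trie is "ccziczii" (length 8).
New nodes needed: |"cczicziic"| − 8 = 9 − 8 = 1.

1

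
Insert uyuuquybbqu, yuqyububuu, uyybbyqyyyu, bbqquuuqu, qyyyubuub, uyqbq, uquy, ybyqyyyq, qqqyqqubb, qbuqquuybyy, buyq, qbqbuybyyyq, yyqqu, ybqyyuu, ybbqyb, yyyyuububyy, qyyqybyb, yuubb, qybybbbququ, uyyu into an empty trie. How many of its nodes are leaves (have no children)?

20

Leaves are exactly the stored words that no other stored word extends.
Those words: "bbqquuuqu", "buyq", "qbqbuybyyyq", "qbuqquuybyy", "qqqyqqubb", "qybybbbququ", "qyyqybyb", "qyyyubuub", "uquy", "uyqbq", "uyuuquybbqu", "uyybbyqyyyu", "uyyu", "ybbqyb", "ybqyyuu", "ybyqyyyq", "yuqyububuu", "yuubb", "yyqqu", "yyyyuububyy"
Leaf count: 20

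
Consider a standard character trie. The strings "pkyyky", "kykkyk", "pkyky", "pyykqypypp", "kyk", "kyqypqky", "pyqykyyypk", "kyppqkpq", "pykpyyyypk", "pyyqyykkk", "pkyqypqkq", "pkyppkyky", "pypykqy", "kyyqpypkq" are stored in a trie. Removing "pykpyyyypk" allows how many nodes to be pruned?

8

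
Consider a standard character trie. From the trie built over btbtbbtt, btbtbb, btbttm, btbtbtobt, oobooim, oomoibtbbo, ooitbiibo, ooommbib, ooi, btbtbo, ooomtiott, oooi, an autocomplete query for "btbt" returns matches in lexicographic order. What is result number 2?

btbtbbtt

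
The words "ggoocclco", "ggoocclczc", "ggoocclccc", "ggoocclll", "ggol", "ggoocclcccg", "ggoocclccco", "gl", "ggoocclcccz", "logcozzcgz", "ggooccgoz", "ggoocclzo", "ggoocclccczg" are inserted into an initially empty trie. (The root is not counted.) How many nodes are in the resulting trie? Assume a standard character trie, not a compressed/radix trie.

36

Insert word by word; a character creates a node only if that edge doesn't already exist:
  "ggoocclco" → 9 new (g, g, o, o, c, c, l, c, o)
  "ggoocclczc" → prefix "ggoocclc" already present; 2 new (z, c)
  "ggoocclccc" → prefix "ggoocclc" already present; 2 new (c, c)
  "ggoocclll" → prefix "ggooccl" already present; 2 new (l, l)
  "ggol" → prefix "ggo" already present; 1 new (l)
  "ggoocclcccg" → prefix "ggoocclccc" already present; 1 new (g)
  "ggoocclccco" → prefix "ggoocclccc" already present; 1 new (o)
  "gl" → prefix "g" already present; 1 new (l)
  "ggoocclcccz" → prefix "ggoocclccc" already present; 1 new (z)
  "logcozzcgz" → 10 new (l, o, g, c, o, z, z, c, g, z)
  "ggooccgoz" → prefix "ggoocc" already present; 3 new (g, o, z)
  "ggoocclzo" → prefix "ggooccl" already present; 2 new (z, o)
  "ggoocclccczg" → prefix "ggoocclcccz" already present; 1 new (g)
Total nodes = 9 + 2 + 2 + 2 + 1 + 1 + 1 + 1 + 1 + 10 + 3 + 2 + 1 = 36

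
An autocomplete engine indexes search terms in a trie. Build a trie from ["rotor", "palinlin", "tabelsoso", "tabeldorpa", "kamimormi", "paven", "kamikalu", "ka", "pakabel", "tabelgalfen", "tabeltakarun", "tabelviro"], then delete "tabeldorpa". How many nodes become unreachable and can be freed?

A node on "tabeldorpa"'s path can go only if nothing else ends at it or branches off below it.
The suffix "dorpa" (5 nodes) is used only by "tabeldorpa"; the node for "tabel" still has the child "s", so pruning stops there.
Nodes removed: 5

5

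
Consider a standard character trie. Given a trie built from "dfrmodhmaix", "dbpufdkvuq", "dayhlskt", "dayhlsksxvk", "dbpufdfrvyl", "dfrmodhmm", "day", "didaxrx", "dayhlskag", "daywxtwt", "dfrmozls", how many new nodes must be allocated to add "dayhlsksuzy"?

"dayhlsks" is already a path in the trie; the remaining "uzy" must be added.
Each of the 3 remaining characters creates one node.

3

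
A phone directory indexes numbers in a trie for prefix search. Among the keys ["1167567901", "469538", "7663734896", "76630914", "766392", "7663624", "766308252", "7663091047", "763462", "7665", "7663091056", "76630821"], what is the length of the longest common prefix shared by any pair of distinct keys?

The deepest shared node is where two words last agree before diverging.
"7663091047" and "7663091056" agree on "76630910" (8 characters) before diverging; nothing deeper is shared.
Longest shared-prefix length: 8

8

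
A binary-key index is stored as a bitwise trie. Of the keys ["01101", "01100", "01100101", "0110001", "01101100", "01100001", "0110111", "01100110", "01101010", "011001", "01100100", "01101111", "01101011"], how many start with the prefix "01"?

13

Walk to "01"; the words in its subtree are exactly those with that prefix.
Words under "01": 01100, 01100001, 0110001, 011001, 01100100, 01100101, 01100110, 01101, 01101010, 01101011, 01101100, 0110111, 01101111
Count: 13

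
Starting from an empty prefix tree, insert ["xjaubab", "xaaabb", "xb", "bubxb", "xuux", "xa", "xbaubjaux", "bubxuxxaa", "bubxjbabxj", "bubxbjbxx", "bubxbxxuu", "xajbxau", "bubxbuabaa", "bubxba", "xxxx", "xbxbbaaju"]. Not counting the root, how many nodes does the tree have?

Count nodes per top-level branch (shared prefixes stored once):
  'b'-branch (bubxb, bubxba, bubxbjbxx, bubxbuabaa, bubxbxxuu, bubxjbabxj, bubxuxxaa): 30 nodes
  'x'-branch (xa, xaaabb, xajbxau, xb, xbaubjaux, xbxbbaaju, xjaubab, xuux, xxxx): 38 nodes
Sum: 68

68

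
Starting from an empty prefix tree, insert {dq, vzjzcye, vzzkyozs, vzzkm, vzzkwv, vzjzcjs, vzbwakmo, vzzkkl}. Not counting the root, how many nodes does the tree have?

Count nodes per top-level branch (shared prefixes stored once):
  'd'-branch (dq): 2 nodes
  'v'-branch (vzbwakmo, vzjzcjs, vzjzcye, vzzkkl, vzzkm, vzzkwv, vzzkyozs): 26 nodes
Sum: 28

28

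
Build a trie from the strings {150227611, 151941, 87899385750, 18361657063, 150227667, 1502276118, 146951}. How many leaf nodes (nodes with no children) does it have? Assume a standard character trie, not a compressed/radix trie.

6

A leaf is a node with no children — equivalently, the end of a word that is not a proper prefix of any other stored word.
Those words: "146951", "1502276118", "150227667", "151941", "18361657063", "87899385750"
Leaf count: 6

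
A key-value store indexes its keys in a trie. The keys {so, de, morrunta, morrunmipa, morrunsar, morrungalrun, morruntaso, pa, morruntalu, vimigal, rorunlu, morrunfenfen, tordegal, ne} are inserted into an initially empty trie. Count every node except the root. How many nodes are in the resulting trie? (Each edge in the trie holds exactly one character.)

Insert word by word; a character creates a node only if that edge doesn't already exist:
  "so" → 2 new (s, o)
  "de" → 2 new (d, e)
  "morrunta" → 8 new (m, o, r, r, u, n, t, a)
  "morrunmipa" → prefix "morrun" already present; 4 new (m, i, p, a)
  "morrunsar" → prefix "morrun" already present; 3 new (s, a, r)
  "morrungalrun" → prefix "morrun" already present; 6 new (g, a, l, r, u, n)
  "morruntaso" → prefix "morrunta" already present; 2 new (s, o)
  "pa" → 2 new (p, a)
  "morruntalu" → prefix "morrunta" already present; 2 new (l, u)
  "vimigal" → 7 new (v, i, m, i, g, a, l)
  "rorunlu" → 7 new (r, o, r, u, n, l, u)
  "morrunfenfen" → prefix "morrun" already present; 6 new (f, e, n, f, e, n)
  "tordegal" → 8 new (t, o, r, d, e, g, a, l)
  "ne" → 2 new (n, e)
Total nodes = 2 + 2 + 8 + 4 + 3 + 6 + 2 + 2 + 2 + 7 + 7 + 6 + 8 + 2 = 61

61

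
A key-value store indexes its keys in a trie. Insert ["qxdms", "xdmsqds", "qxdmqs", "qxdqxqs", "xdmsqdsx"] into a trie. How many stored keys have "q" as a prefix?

3

Traverse to the node for "q", then collect every word in that subtree.
Words under "q": qxdmqs, qxdms, qxdqxqs
Count: 3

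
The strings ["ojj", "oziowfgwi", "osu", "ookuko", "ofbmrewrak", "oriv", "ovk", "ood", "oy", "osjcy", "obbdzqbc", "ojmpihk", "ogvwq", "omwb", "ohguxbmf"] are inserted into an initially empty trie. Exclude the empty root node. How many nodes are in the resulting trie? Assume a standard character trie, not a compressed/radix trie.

63

Insert word by word; a character creates a node only if that edge doesn't already exist:
  "ojj" → 3 new (o, j, j)
  "oziowfgwi" → prefix "o" already present; 8 new (z, i, o, w, f, g, w, i)
  "osu" → prefix "o" already present; 2 new (s, u)
  "ookuko" → prefix "o" already present; 5 new (o, k, u, k, o)
  "ofbmrewrak" → prefix "o" already present; 9 new (f, b, m, r, e, w, r, a, k)
  "oriv" → prefix "o" already present; 3 new (r, i, v)
  "ovk" → prefix "o" already present; 2 new (v, k)
  "ood" → prefix "oo" already present; 1 new (d)
  "oy" → prefix "o" already present; 1 new (y)
  "osjcy" → prefix "os" already present; 3 new (j, c, y)
  "obbdzqbc" → prefix "o" already present; 7 new (b, b, d, z, q, b, c)
  "ojmpihk" → prefix "oj" already present; 5 new (m, p, i, h, k)
  "ogvwq" → prefix "o" already present; 4 new (g, v, w, q)
  "omwb" → prefix "o" already present; 3 new (m, w, b)
  "ohguxbmf" → prefix "o" already present; 7 new (h, g, u, x, b, m, f)
Total nodes = 3 + 8 + 2 + 5 + 9 + 3 + 2 + 1 + 1 + 3 + 7 + 5 + 4 + 3 + 7 = 63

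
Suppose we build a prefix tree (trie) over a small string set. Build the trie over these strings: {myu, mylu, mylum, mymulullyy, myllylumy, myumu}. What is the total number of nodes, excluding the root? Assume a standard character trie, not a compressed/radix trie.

22

Insert word by word; a character creates a node only if that edge doesn't already exist:
  "myu" → 3 new (m, y, u)
  "mylu" → prefix "my" already present; 2 new (l, u)
  "mylum" → prefix "mylu" already present; 1 new (m)
  "mymulullyy" → prefix "my" already present; 8 new (m, u, l, u, l, l, y, y)
  "myllylumy" → prefix "myl" already present; 6 new (l, y, l, u, m, y)
  "myumu" → prefix "myu" already present; 2 new (m, u)
Total nodes = 3 + 2 + 1 + 8 + 6 + 2 = 22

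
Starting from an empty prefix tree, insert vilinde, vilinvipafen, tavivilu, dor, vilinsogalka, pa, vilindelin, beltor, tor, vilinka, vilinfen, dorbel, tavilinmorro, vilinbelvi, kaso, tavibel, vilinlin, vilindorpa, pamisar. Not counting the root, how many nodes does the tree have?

Count nodes per top-level branch (shared prefixes stored once):
  'b'-branch (beltor): 6 nodes
  'd'-branch (dor, dorbel): 6 nodes
  'k'-branch (kaso): 4 nodes
  'p'-branch (pa, pamisar): 7 nodes
  't'-branch (tavibel, tavilinmorro, tavivilu, tor): 21 nodes
  'v'-branch (vilinbelvi, vilinde, vilindelin, vilindorpa, vilinfen, vilinka, vilinlin, vilinsogalka, vilinvipafen): 41 nodes
Sum: 85

85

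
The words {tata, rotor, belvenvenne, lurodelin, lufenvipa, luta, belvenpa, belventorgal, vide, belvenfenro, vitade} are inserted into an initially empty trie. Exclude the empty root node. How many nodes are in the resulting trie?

59

Count nodes per top-level branch (shared prefixes stored once):
  'b'-branch (belvenfenro, belvenpa, belventorgal, belvenvenne): 24 nodes
  'l'-branch (lufenvipa, lurodelin, luta): 18 nodes
  'r'-branch (rotor): 5 nodes
  't'-branch (tata): 4 nodes
  'v'-branch (vide, vitade): 8 nodes
Sum: 59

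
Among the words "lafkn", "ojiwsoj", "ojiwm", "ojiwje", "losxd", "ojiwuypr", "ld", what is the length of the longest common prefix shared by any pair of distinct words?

Look for the deepest trie node that still has at least two words in its subtree.
"ojiwje" and "ojiwm" agree on "ojiw" (4 characters) before diverging; nothing deeper is shared.
Longest shared-prefix length: 4

4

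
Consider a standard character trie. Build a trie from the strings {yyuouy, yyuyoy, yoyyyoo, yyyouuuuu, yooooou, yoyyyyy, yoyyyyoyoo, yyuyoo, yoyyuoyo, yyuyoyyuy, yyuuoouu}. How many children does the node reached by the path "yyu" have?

3

Walk "yyu" from the root, arriving at one node.
Characters that immediately follow "yyu" among the stored strings: {o, u, y}.
That node has 3 child edges.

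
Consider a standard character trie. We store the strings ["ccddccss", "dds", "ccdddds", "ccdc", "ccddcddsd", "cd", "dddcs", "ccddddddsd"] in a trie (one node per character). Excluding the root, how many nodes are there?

27

Trace insertions, counting only characters that open a new branch:
  "ccddccss" → 8 new (c, c, d, d, c, c, s, s)
  "dds" → 3 new (d, d, s)
  "ccdddds" → prefix "ccdd" already present; 3 new (d, d, s)
  "ccdc" → prefix "ccd" already present; 1 new (c)
  "ccddcddsd" → prefix "ccddc" already present; 4 new (d, d, s, d)
  "cd" → prefix "c" already present; 1 new (d)
  "dddcs" → prefix "dd" already present; 3 new (d, c, s)
  "ccddddddsd" → prefix "ccdddd" already present; 4 new (d, d, s, d)
Total nodes = 8 + 3 + 3 + 1 + 4 + 1 + 3 + 4 = 27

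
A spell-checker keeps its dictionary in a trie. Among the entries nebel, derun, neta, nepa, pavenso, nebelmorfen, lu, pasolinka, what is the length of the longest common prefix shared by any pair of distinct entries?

Look for the deepest trie node that still has at least two words in its subtree.
"nebel" and "nebelmorfen" agree on "nebel" (5 characters) before diverging; nothing deeper is shared.
Longest shared-prefix length: 5

5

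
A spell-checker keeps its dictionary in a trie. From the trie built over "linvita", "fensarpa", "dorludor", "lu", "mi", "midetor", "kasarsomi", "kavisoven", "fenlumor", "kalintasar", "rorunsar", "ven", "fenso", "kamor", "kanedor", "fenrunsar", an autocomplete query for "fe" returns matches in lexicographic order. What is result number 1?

fenlumor

Words with prefix "fe", in lexicographic order: "fenlumor", "fenrunsar", "fensarpa", "fenso"
Position 1: fenlumor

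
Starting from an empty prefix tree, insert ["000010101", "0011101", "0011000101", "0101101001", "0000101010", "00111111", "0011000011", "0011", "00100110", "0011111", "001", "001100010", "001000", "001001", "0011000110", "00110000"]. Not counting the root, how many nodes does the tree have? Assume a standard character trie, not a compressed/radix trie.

Trace insertions, counting only characters that open a new branch:
  "000010101" → 9 new (0, 0, 0, 0, 1, 0, 1, 0, 1)
  "0011101" → prefix "00" already present; 5 new (1, 1, 1, 0, 1)
  "0011000101" → prefix "0011" already present; 6 new (0, 0, 0, 1, 0, 1)
  "0101101001" → prefix "0" already present; 9 new (1, 0, 1, 1, 0, 1, 0, 0, 1)
  "0000101010" → prefix "000010101" already present; 1 new (0)
  "00111111" → prefix "00111" already present; 3 new (1, 1, 1)
  "0011000011" → prefix "0011000" already present; 3 new (0, 1, 1)
  "0011" → prefix "0011" already present; 0 new (none)
  "00100110" → prefix "001" already present; 5 new (0, 0, 1, 1, 0)
  "0011111" → prefix "0011111" already present; 0 new (none)
  "001" → prefix "001" already present; 0 new (none)
  "001100010" → prefix "001100010" already present; 0 new (none)
  "001000" → prefix "00100" already present; 1 new (0)
  "001001" → prefix "001001" already present; 0 new (none)
  "0011000110" → prefix "00110001" already present; 2 new (1, 0)
  "00110000" → prefix "00110000" already present; 0 new (none)
Total nodes = 9 + 5 + 6 + 9 + 1 + 3 + 3 + 0 + 5 + 0 + 0 + 0 + 1 + 0 + 2 + 0 = 44

44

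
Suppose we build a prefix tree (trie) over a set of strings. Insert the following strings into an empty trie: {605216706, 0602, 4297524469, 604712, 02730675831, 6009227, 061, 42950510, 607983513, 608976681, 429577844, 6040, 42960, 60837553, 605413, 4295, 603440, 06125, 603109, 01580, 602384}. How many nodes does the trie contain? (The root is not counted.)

Insert word by word; a character creates a node only if that edge doesn't already exist:
  "605216706" → 9 new (6, 0, 5, 2, 1, 6, 7, 0, 6)
  "0602" → 4 new (0, 6, 0, 2)
  "4297524469" → 10 new (4, 2, 9, 7, 5, 2, 4, 4, 6, 9)
  "604712" → prefix "60" already present; 4 new (4, 7, 1, 2)
  "02730675831" → prefix "0" already present; 10 new (2, 7, 3, 0, 6, 7, 5, 8, 3, 1)
  "6009227" → prefix "60" already present; 5 new (0, 9, 2, 2, 7)
  "061" → prefix "06" already present; 1 new (1)
  "42950510" → prefix "429" already present; 5 new (5, 0, 5, 1, 0)
  "607983513" → prefix "60" already present; 7 new (7, 9, 8, 3, 5, 1, 3)
  "608976681" → prefix "60" already present; 7 new (8, 9, 7, 6, 6, 8, 1)
  "429577844" → prefix "4295" already present; 5 new (7, 7, 8, 4, 4)
  "6040" → prefix "604" already present; 1 new (0)
  "42960" → prefix "429" already present; 2 new (6, 0)
  "60837553" → prefix "608" already present; 5 new (3, 7, 5, 5, 3)
  "605413" → prefix "605" already present; 3 new (4, 1, 3)
  "4295" → prefix "4295" already present; 0 new (none)
  "603440" → prefix "60" already present; 4 new (3, 4, 4, 0)
  "06125" → prefix "061" already present; 2 new (2, 5)
  "603109" → prefix "603" already present; 3 new (1, 0, 9)
  "01580" → prefix "0" already present; 4 new (1, 5, 8, 0)
  "602384" → prefix "60" already present; 4 new (2, 3, 8, 4)
Total nodes = 9 + 4 + 10 + 4 + 10 + 5 + 1 + 5 + 7 + 7 + 5 + 1 + 2 + 5 + 3 + 0 + 4 + 2 + 3 + 4 + 4 = 95

95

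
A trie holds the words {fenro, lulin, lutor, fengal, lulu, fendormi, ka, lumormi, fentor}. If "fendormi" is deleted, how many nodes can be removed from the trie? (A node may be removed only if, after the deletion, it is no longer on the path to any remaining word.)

A node on "fendormi"'s path can go only if nothing else ends at it or branches off below it.
The suffix "dormi" (5 nodes) is used only by "fendormi"; the node for "fen" still has the child "r", so pruning stops there.
Nodes removed: 5

5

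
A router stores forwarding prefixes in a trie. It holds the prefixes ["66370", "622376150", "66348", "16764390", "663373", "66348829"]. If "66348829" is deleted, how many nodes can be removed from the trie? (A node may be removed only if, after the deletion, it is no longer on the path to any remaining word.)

A node on "66348829"'s path can go only if nothing else ends at it or branches off below it.
The suffix "829" (3 nodes) is used only by "66348829"; "66348" is itself a stored word, so pruning stops there.
Nodes removed: 3

3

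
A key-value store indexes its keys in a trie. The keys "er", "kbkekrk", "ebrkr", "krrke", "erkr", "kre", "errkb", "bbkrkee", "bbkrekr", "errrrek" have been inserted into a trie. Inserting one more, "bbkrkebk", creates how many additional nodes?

2

Walking "bbkrkebk" from the root, the first 6 characters ("bbkrke") follow existing edges; "b" is the first miss.
So 8 − 6 = 2 new nodes.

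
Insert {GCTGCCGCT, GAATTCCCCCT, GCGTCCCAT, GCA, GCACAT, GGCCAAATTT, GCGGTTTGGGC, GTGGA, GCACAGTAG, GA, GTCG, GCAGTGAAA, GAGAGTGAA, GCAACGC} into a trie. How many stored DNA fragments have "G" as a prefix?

14

Walk to "G"; the words in its subtree are exactly those with that prefix.
Words under "G": GA, GAATTCCCCCT, GAGAGTGAA, GCA, GCAACGC, GCACAGTAG, GCACAT, GCAGTGAAA, GCGGTTTGGGC, GCGTCCCAT, GCTGCCGCT, GGCCAAATTT, GTCG, GTGGA
Count: 14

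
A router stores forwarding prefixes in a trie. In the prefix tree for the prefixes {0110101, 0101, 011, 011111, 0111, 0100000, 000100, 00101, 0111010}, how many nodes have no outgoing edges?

7

Leaves are exactly the stored words that no other stored word extends.
Those words: "000100", "00101", "0100000", "0101", "0110101", "0111010", "011111"
Leaf count: 7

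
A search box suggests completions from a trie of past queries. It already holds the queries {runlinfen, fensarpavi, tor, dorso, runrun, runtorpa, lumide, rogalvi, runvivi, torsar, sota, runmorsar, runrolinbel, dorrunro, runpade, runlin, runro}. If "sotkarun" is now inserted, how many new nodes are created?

5

The longest prefix of "sotkarun" already in the trie is "sot" (length 3).
So 8 − 3 = 5 new nodes.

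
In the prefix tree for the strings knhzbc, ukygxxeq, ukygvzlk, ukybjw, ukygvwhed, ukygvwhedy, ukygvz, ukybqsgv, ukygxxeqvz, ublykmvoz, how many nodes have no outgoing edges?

Leaves are exactly the stored words that no other stored word extends.
Those words: "knhzbc", "ublykmvoz", "ukybjw", "ukybqsgv", "ukygvwhedy", "ukygvzlk", "ukygxxeqvz"
Leaf count: 7

7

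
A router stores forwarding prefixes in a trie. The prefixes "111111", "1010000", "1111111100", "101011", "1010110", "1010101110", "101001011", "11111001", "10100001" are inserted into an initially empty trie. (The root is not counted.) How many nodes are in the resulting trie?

32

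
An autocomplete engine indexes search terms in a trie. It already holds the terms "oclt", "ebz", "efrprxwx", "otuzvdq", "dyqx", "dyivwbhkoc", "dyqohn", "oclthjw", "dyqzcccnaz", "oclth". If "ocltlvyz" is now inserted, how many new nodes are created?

4

Walking "ocltlvyz" from the root, the first 4 characters ("oclt") follow existing edges; "l" is the first miss.
Each of the 4 remaining characters creates one node.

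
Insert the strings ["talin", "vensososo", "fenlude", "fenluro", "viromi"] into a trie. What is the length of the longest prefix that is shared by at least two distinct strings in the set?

5

The deepest shared node is where two words last agree before diverging.
e.g. "fenlude" and "fenluro" share the prefix "fenlu" of length 5; no pair shares a longer one.
Longest shared-prefix length: 5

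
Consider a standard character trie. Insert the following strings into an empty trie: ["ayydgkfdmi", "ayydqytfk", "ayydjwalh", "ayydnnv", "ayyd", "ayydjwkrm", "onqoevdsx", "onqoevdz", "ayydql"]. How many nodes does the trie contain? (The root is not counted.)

37

For each word, the new-node count is its length minus the longest prefix already in the trie:
  "ayydgkfdmi" → 10 new (a, y, y, d, g, k, f, d, m, i)
  "ayydqytfk" → prefix "ayyd" already present; 5 new (q, y, t, f, k)
  "ayydjwalh" → prefix "ayyd" already present; 5 new (j, w, a, l, h)
  "ayydnnv" → prefix "ayyd" already present; 3 new (n, n, v)
  "ayyd" → prefix "ayyd" already present; 0 new (none)
  "ayydjwkrm" → prefix "ayydjw" already present; 3 new (k, r, m)
  "onqoevdsx" → 9 new (o, n, q, o, e, v, d, s, x)
  "onqoevdz" → prefix "onqoevd" already present; 1 new (z)
  "ayydql" → prefix "ayydq" already present; 1 new (l)
Total nodes = 10 + 5 + 5 + 3 + 0 + 3 + 9 + 1 + 1 = 37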